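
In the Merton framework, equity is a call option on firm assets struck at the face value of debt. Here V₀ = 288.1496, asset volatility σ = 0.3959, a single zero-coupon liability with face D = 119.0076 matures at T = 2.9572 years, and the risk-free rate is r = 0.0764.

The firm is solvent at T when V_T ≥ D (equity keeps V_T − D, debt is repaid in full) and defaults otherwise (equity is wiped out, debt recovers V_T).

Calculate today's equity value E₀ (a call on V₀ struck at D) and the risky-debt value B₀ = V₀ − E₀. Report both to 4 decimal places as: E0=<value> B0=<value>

Apply the equity-as-call identities (strike 119.0076, horizon 2.9572 years):
d₁ = [ln(V₀/D) + (r + σ²/2)T] / (σ√T)
   = [ln(288.1496/119.0076) + (0.0764 + 0.5·0.3959²)·2.9572] / (0.3959·√2.9572)
   = [0.884292 + 0.457681] / 0.680810 = 1.971143
d₂ = d₁ − σ√T = 1.971143 − 0.680810 = 1.290333
N(d₁) = 0.975646,  N(d₂) = 0.901532,  e^(−rT) = 0.797774
E₀ = V₀·N(d₁) − D·e^(−rT)·N(d₂)
   = 288.1496·0.975646 − 119.0076·0.797774·0.901532 = 195.539538
B₀ = V₀ − E₀ = 288.1496 − 195.539538 = 92.610062

E0=195.5395 B0=92.6101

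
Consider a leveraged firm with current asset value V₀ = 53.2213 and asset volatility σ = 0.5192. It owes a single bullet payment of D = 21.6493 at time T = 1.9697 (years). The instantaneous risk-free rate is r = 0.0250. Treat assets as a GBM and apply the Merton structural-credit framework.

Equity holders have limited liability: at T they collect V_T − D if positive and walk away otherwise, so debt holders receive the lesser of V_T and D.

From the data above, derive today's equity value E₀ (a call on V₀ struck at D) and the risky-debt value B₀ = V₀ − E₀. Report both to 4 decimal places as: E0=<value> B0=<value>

E0=33.6573 B0=19.5640

Equity is a call on the firm's assets struck at D = 21.6493:
d₁ = [ln(V₀/D) + (r + σ²/2)T] / (σ√T)
   = [ln(53.2213/21.6493) + (0.0250 + 0.5·0.5192²)·1.9697] / (0.5192·√1.9697)
   = [0.899486 + 0.314727] / 0.728676 = 1.666326
d₂ = d₁ − σ√T = 1.666326 − 0.728676 = 0.937650
N(d₁) = 0.952176,  N(d₂) = 0.825788,  e^(−rT) = 0.951950
E₀ = V₀·N(d₁) − D·e^(−rT)·N(d₂)
   = 53.2213·0.952176 − 21.6493·0.951950·0.825788 = 33.657325
B₀ = V₀ − E₀ = 53.2213 − 33.657325 = 19.563975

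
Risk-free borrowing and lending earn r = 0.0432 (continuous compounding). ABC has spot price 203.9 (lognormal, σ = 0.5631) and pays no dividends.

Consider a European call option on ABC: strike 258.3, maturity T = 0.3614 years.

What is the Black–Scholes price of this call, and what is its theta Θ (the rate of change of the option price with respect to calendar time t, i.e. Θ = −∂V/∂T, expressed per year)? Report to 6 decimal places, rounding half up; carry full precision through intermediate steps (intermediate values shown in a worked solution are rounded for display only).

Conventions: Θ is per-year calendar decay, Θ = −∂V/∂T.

price = 11.833159
Θ = -36.157333

σ√T = 0.5631·√0.3614 = 0.338516
d₁ = (ln(S/K) + (r+σ²/2)T) / (σ√T) = (ln(203.9/258.3) + (0.0432+0.5631²/2)·0.3614) / 0.338516 = (-0.236492 + 0.072909) / 0.338516 = -0.483235
d₂ = d₁ − σ√T = -0.483235 − 0.338516 = -0.821751
e^{−rT} = 0.984509
N(d₁) = 0.314464,  N(d₂) = 0.205609
Call price V = S·N(d₁) − K·e^{−rT}·N(d₂) = 64.119307 − 52.286148 = 11.833159
φ(d₁) = (1/√(2π))·e^{−d₁²/2} = 0.354979
Θ = −S·φ(d₁)·σ/(2√T) − r·K·e^{−rT}·N(d₂) = −33.898572 − 2.258762 = -36.157333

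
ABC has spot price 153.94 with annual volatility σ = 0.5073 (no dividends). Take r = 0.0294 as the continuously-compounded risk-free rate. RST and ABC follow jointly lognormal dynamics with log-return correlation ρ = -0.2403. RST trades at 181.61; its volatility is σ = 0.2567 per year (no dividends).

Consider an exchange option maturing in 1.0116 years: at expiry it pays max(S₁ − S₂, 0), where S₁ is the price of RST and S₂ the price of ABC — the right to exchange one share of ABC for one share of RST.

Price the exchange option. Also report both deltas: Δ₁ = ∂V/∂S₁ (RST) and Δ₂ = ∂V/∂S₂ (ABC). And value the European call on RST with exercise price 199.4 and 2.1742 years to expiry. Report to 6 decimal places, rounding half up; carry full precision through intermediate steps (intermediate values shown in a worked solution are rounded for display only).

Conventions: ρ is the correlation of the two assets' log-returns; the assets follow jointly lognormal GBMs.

σ_eff = √(σ₁² + σ₂² − 2ρσ₁σ₂) = √(0.2567² + 0.5073² − 2·-0.2403·0.2567·0.5073) = 0.621155
d₁ = (ln(S₁/S₂) + (q₂ − q₁ + σ_eff²/2)T) / (σ_eff√T) = (ln(181.61/153.94) + (0.0 − 0.0 + 0.192917)·1.0116) / 0.624748 = 0.576958
d₂ = d₁ − σ_eff√T = 0.576958 − 0.624748 = -0.047789
N(d₁) = 0.718016,  N(d₂) = 0.480942
V = S₁·e^{−q₁T}·N(d₁) − S₂·e^{−q₂T}·N(d₂) = 130.398928 − 74.036237 = 56.362691
Δ₁ = e^{−q₁T}·N(d₁) = 0.718016;  Δ₂ = −e^{−q₂T}·N(d₂) = -0.480942
[vanilla: RST call K=199.4]
σ√T = 0.2567·√2.1742 = 0.378508
d₁ = (ln(S/K) + (r+σ²/2)T) / (σ√T) = (ln(181.61/199.4) + (0.0294+0.2567²/2)·2.1742) / 0.378508 = (-0.093451 + 0.135556) / 0.378508 = 0.111238
d₂ = d₁ − σ√T = 0.111238 − 0.378508 = -0.267271
e^{−rT} = 0.938079
N(d₁) = 0.544286,  N(d₂) = 0.394630
price = S·N(d₁) − K·e^{−rT}·N(d₂) = 98.847808 − 73.816758 = 25.031050

exchange price = 56.362691
Δ1 = 0.718016
Δ2 = -0.480942
price(RST call K=199.4) = 25.031050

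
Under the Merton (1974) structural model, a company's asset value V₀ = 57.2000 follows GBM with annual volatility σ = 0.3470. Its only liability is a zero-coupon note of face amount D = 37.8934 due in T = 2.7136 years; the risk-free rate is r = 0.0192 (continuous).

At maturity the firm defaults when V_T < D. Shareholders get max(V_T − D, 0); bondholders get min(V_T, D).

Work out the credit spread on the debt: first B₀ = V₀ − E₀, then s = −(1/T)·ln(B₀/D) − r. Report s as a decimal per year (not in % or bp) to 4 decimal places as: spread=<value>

spread=0.0319

Equity is a call on the firm's assets struck at D = 37.8934:
d₁ = [ln(V₀/D) + (r + σ²/2)T] / (σ√T)
   = [ln(57.2000/37.8934) + (0.0192 + 0.5·0.3470²)·2.7136] / (0.3470·√2.7136)
   = [0.411777 + 0.215472] / 0.571613 = 1.097331
d₂ = d₁ − σ√T = 1.097331 − 0.571613 = 0.525717
N(d₁) = 0.863752,  N(d₂) = 0.700458,  e^(−rT) = 0.949233
E₀ = V₀·N(d₁) − D·e^(−rT)·N(d₂)
   = 57.2000·0.863752 − 37.8934·0.949233·0.700458 = 24.211364
B₀ = V₀ − E₀ = 57.2000 − 24.211364 = 32.988636
spread = −(1/T)·ln(B₀/D) − r = −(1/2.7136)·ln(32.988636/37.8934) − 0.0192 = 0.03188116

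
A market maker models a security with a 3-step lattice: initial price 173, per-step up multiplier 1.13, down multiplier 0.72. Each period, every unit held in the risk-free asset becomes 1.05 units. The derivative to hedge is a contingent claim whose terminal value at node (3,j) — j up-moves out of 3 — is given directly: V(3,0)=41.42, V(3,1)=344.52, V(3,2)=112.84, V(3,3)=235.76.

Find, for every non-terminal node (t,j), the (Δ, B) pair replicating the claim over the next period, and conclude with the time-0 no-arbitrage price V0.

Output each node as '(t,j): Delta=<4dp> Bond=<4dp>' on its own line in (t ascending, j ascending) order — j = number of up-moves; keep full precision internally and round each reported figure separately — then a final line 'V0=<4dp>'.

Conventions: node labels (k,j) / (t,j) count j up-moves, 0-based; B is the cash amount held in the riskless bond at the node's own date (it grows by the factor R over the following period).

No-arbitrage ⇒ martingale measure with p* = (R−d)/(u−d) = 0.8049.
At maturity the claim pays: V(3,0)=41.4200, V(3,1)=344.5200, V(3,2)=112.8400, V(3,3)=235.7600
  t=2,j=0: stock 89.6832 → up 101.3420 (V=344.5200), down 64.5719 (V=41.4200). Price 271.7891; hedge Δ=8.2431, bond B=-467.4792.
  t=2,j=1: stock 140.7528 → up 159.0507 (V=112.8400), down 101.3420 (V=344.5200). Price 150.5199; hedge Δ=-4.0146, bond B=715.5930.
  t=2,j=2: stock 220.9037 → up 249.6212 (V=235.7600), down 159.0507 (V=112.8400). Price 201.6911; hedge Δ=1.3572, bond B=-98.1138.
  t=1,j=0: stock 124.5600 → up 140.7528 (V=150.5199), down 89.6832 (V=271.7891). Price 165.8878; hedge Δ=-2.3746, bond B=461.6663.
  t=1,j=1: stock 195.4900 → up 220.9037 (V=201.6911), down 140.7528 (V=150.5199). Price 182.5776; hedge Δ=0.6384, bond B=57.7698.
  t=0,j=0: stock 173.0000 → up 195.4900 (V=182.5776), down 124.5600 (V=165.8878). Price 170.7819; hedge Δ=0.2353, bond B=130.0751.
Sanity check at the root: Δ(0,0)·S0 + B(0,0) reproduces V0 = 170.7819.

(0,0): Delta=0.2353 Bond=130.0751
(1,0): Delta=-2.3746 Bond=461.6663
(1,1): Delta=0.6384 Bond=57.7698
(2,0): Delta=8.2431 Bond=-467.4792
(2,1): Delta=-4.0146 Bond=715.5930
(2,2): Delta=1.3572 Bond=-98.1138
V0=170.7819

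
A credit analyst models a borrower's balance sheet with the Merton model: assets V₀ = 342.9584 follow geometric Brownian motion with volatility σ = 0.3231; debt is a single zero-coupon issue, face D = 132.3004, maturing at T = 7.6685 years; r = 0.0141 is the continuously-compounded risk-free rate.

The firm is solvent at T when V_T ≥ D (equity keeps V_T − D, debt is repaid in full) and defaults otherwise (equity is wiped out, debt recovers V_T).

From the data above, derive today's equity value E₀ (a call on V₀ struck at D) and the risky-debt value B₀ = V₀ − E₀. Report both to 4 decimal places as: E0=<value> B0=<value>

Apply the equity-as-call identities (strike 132.3004, horizon 7.6685 years):
d₁ = [ln(V₀/D) + (r + σ²/2)T] / (σ√T)
   = [ln(342.9584/132.3004) + (0.0141 + 0.5·0.3231²)·7.6685] / (0.3231·√7.6685)
   = [0.952534 + 0.508397] / 0.894730 = 1.632817
d₂ = d₁ − σ√T = 1.632817 − 0.894730 = 0.738087
N(d₁) = 0.948746,  N(d₂) = 0.769769,  e^(−rT) = 0.897515
E₀ = V₀·N(d₁) − D·e^(−rT)·N(d₂)
   = 342.9584·0.948746 − 132.3004·0.897515·0.769769 = 233.976925
B₀ = V₀ − E₀ = 342.9584 − 233.976925 = 108.981475

E0=233.9769 B0=108.9815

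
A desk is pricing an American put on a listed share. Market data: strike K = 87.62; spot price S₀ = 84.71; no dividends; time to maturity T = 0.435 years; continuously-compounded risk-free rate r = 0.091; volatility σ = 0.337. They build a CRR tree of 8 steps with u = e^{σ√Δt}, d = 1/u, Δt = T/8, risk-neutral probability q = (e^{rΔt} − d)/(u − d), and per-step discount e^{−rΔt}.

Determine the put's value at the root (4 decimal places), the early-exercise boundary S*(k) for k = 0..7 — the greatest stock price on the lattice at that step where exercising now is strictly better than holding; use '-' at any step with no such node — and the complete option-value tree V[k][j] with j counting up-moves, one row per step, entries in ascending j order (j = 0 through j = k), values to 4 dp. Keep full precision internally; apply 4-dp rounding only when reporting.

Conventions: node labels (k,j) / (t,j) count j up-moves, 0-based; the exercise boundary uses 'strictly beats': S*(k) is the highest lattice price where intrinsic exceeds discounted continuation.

Δt=0.05437  u=1.08175  d=0.92443  q=0.51189  discount=0.99506
step 8 (expiry): payoffs max(K−S,0) = 42.4439 34.7554 25.7583 15.2301 2.9100 0.0000 0.0000 0.0000 0.0000
step 7: (k=7,j=0): S=48.8694, K−S=38.7506, hold=38.3181 ⇒ V=38.7506 exercise | (k=7,j=1): S=57.1865, K−S=30.4335, hold=30.0010 ⇒ V=30.4335 exercise | (k=7,j=2): S=66.9191, K−S=20.7009, hold=20.2684 ⇒ V=20.7009 exercise | (k=7,j=3): S=78.3081, K−S=9.3119, hold=8.8795 ⇒ V=9.3119 exercise | (k=7,j=4): S=91.6353, K−S=0.0000, hold=1.4134 ⇒ V=1.4134 continue | (k=7,j=5): S=107.2308, K−S=0.0000, hold=0.0000 ⇒ V=0.0000 continue | (k=7,j=6): S=125.4804, K−S=0.0000, hold=0.0000 ⇒ V=0.0000 continue | (k=7,j=7): S=146.8359, K−S=0.0000, hold=0.0000 ⇒ V=0.0000 continue  boundary S*=78.3081
step 6: (k=6,j=0): S=52.8646, K−S=34.7554, hold=34.3229 ⇒ V=34.7554 exercise | (k=6,j=1): S=61.8617, K−S=25.7583, hold=25.3258 ⇒ V=25.7583 exercise | (k=6,j=2): S=72.3899, K−S=15.2301, hold=14.7976 ⇒ V=15.2301 exercise | (k=6,j=3): S=84.7100, K−S=2.9100, hold=5.2427 ⇒ V=5.2427 continue | (k=6,j=4): S=99.1268, K−S=0.0000, hold=0.6865 ⇒ V=0.6865 continue | (k=6,j=5): S=115.9972, K−S=0.0000, hold=0.0000 ⇒ V=0.0000 continue | (k=6,j=6): S=135.7388, K−S=0.0000, hold=0.0000 ⇒ V=0.0000 continue  boundary S*=72.3899
step 5: (k=5,j=0): S=57.1865, K−S=30.4335, hold=30.0010 ⇒ V=30.4335 exercise | (k=5,j=1): S=66.9191, K−S=20.7009, hold=20.2684 ⇒ V=20.7009 exercise | (k=5,j=2): S=78.3081, K−S=9.3119, hold=10.0677 ⇒ V=10.0677 continue | (k=5,j=3): S=91.6353, K−S=0.0000, hold=2.8960 ⇒ V=2.8960 continue | (k=5,j=4): S=107.2308, K−S=0.0000, hold=0.3334 ⇒ V=0.3334 continue | (k=5,j=5): S=125.4804, K−S=0.0000, hold=0.0000 ⇒ V=0.0000 continue  boundary S*=66.9191
step 4: (k=4,j=0): S=61.8617, K−S=25.7583, hold=25.3258 ⇒ V=25.7583 exercise | (k=4,j=1): S=72.3899, K−S=15.2301, hold=15.1825 ⇒ V=15.2301 exercise | (k=4,j=2): S=84.7100, K−S=2.9100, hold=6.3650 ⇒ V=6.3650 continue | (k=4,j=3): S=99.1268, K−S=0.0000, hold=1.5764 ⇒ V=1.5764 continue | (k=4,j=4): S=115.9972, K−S=0.0000, hold=0.1619 ⇒ V=0.1619 continue  boundary S*=72.3899
step 3: (k=3,j=0): S=66.9191, K−S=20.7009, hold=20.2684 ⇒ V=20.7009 exercise | (k=3,j=1): S=78.3081, K−S=9.3119, hold=10.6393 ⇒ V=10.6393 continue | (k=3,j=2): S=91.6353, K−S=0.0000, hold=3.8944 ⇒ V=3.8944 continue | (k=3,j=3): S=107.2308, K−S=0.0000, hold=0.8482 ⇒ V=0.8482 continue  boundary S*=66.9191
step 2: (k=2,j=0): S=72.3899, K−S=15.2301, hold=15.4737 ⇒ V=15.4737 continue | (k=2,j=1): S=84.7100, K−S=2.9100, hold=7.1512 ⇒ V=7.1512 continue | (k=2,j=2): S=99.1268, K−S=0.0000, hold=2.3235 ⇒ V=2.3235 continue  boundary S*=-
step 1: (k=1,j=0): S=78.3081, K−S=9.3119, hold=11.1581 ⇒ V=11.1581 continue | (k=1,j=1): S=91.6353, K−S=0.0000, hold=4.6568 ⇒ V=4.6568 continue  boundary S*=-
step 0: (k=0,j=0): S=84.7100, K−S=2.9100, hold=7.7915 ⇒ V=7.7915 continue  boundary S*=-

price = 7.7915
boundary = - - - 66.9191 72.3899 66.9191 72.3899 78.3081
tree:
7.7915
11.1581 4.6568
15.4737 7.1512 2.3235
20.7009 10.6393 3.8944 0.8482
25.7583 15.2301 6.3650 1.5764 0.1619
30.4335 20.7009 10.0677 2.8960 0.3334 0.0000
34.7554 25.7583 15.2301 5.2427 0.6865 0.0000 0.0000
38.7506 30.4335 20.7009 9.3119 1.4134 0.0000 0.0000 0.0000
42.4439 34.7554 25.7583 15.2301 2.9100 0.0000 0.0000 0.0000 0.0000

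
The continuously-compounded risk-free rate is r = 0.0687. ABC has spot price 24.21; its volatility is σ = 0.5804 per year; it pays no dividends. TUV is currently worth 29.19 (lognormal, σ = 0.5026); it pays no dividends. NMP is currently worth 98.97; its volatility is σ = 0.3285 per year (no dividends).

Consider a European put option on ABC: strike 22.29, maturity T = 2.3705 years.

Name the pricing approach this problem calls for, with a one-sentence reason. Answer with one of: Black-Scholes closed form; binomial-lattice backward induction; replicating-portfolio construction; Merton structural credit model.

framework: Black-Scholes closed form

Key observation: a European-exercise option on ABC struck at 22.29 — a GBM underlying with constant parameters — admits an analytic price: the data contain no early exercise, no discrete tree, no debt structure.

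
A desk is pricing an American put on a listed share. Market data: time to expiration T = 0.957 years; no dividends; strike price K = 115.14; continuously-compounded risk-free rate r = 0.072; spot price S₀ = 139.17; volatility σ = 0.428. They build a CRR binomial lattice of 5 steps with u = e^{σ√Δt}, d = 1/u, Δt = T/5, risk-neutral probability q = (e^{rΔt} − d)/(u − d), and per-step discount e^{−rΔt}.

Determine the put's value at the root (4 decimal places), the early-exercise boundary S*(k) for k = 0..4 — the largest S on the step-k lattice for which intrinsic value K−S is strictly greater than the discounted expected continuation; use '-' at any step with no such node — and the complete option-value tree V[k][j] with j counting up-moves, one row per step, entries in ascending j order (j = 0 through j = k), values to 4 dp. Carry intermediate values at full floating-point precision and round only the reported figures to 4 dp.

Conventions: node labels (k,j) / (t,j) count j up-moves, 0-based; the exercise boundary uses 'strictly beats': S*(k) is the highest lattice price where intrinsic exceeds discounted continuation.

price = 8.1356
boundary = - - - 79.3569 95.6985
tree:
8.1356
13.8019 2.4721
22.7203 4.9161 0.0000
35.7831 9.7764 0.0000 0.0000
49.3342 19.4415 0.0000 0.0000 0.0000
60.5712 35.7831 0.0000 0.0000 0.0000 0.0000

Δt=0.19140  u=1.20593  d=0.82924  q=0.49016  discount=0.98631
step 5 (expiry): payoffs max(K−S,0) = 60.5712 35.7831 0.0000 0.0000 0.0000 0.0000
step 4: (k=4,j=0): S=65.8058, K−S=49.3342, hold=47.7583 ⇒ V=49.3342 exercise | (k=4,j=1): S=95.6985, K−S=19.4415, hold=17.9939 ⇒ V=19.4415 exercise | (k=4,j=2): S=139.1700, K−S=0.0000, hold=0.0000 ⇒ V=0.0000 continue | (k=4,j=3): S=202.3887, K−S=0.0000, hold=0.0000 ⇒ V=0.0000 continue | (k=4,j=4): S=294.3248, K−S=0.0000, hold=0.0000 ⇒ V=0.0000 continue  boundary S*=95.6985
step 3: (k=3,j=0): S=79.3569, K−S=35.7831, hold=34.2073 ⇒ V=35.7831 exercise | (k=3,j=1): S=115.4052, K−S=0.0000, hold=9.7764 ⇒ V=9.7764 continue | (k=3,j=2): S=167.8286, K−S=0.0000, hold=0.0000 ⇒ V=0.0000 continue | (k=3,j=3): S=244.0656, K−S=0.0000, hold=0.0000 ⇒ V=0.0000 continue  boundary S*=79.3569
step 2: (k=2,j=0): S=95.6985, K−S=19.4415, hold=22.7203 ⇒ V=22.7203 continue | (k=2,j=1): S=139.1700, K−S=0.0000, hold=4.9161 ⇒ V=4.9161 continue | (k=2,j=2): S=202.3887, K−S=0.0000, hold=0.0000 ⇒ V=0.0000 continue  boundary S*=-
step 1: (k=1,j=0): S=115.4052, K−S=0.0000, hold=13.8019 ⇒ V=13.8019 continue | (k=1,j=1): S=167.8286, K−S=0.0000, hold=2.4721 ⇒ V=2.4721 continue  boundary S*=-
step 0: (k=0,j=0): S=139.1700, K−S=0.0000, hold=8.1356 ⇒ V=8.1356 continue  boundary S*=-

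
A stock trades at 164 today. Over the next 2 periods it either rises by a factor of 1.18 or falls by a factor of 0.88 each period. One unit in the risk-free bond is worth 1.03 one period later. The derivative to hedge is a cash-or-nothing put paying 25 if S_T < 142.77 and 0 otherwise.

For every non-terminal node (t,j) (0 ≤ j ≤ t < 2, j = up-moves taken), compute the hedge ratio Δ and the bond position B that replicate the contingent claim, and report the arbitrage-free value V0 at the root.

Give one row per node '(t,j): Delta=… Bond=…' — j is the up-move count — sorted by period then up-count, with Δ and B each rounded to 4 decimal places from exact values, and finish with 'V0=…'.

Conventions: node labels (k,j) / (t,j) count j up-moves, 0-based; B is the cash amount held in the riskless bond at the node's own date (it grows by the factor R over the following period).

Under the risk-neutral measure, an up-move has probability p* = (R−d)/(u−d) = 0.5000 and values discount at R = 1.03.
At maturity the claim pays: V(2,0)=25.0000, V(2,1)=0.0000, V(2,2)=0.0000
Node (1,0) S=144.3200: V=(p*·0.0000+(1−p*)·25.0000)/1.03=12.1359; Δ=(0.0000−25.0000)/(170.2976−127.0016)=-0.5774; B=V−Δ·S=95.4693
Node (1,1) S=193.5200: V=(p*·0.0000+(1−p*)·0.0000)/1.03=0.0000; Δ=(0.0000−0.0000)/(228.3536−170.2976)=0.0000; B=V−Δ·S=0.0000
Node (0,0) S=164.0000: V=(p*·0.0000+(1−p*)·12.1359)/1.03=5.8912; Δ=(0.0000−12.1359)/(193.5200−144.3200)=-0.2467; B=V−Δ·S=46.3443
As a check, the time-0 holding Δ(0,0)·S0 + B(0,0) comes to 5.8912 — exactly V0.

(0,0): Delta=-0.2467 Bond=46.3443
(1,0): Delta=-0.5774 Bond=95.4693
(1,1): Delta=0.0000 Bond=0.0000
V0=5.8912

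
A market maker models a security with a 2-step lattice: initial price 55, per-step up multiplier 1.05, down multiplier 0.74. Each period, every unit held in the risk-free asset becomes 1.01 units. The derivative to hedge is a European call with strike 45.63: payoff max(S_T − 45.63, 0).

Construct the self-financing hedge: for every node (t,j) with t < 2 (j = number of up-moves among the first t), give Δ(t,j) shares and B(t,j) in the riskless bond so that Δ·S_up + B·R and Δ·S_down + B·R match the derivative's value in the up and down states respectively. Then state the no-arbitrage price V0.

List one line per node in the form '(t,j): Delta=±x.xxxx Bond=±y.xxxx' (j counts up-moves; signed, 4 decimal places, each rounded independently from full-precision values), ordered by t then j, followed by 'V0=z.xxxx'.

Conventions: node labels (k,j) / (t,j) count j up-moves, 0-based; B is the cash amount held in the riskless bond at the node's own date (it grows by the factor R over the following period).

The replicating-portfolio and risk-neutral prices coincide; use p* = (1.01−0.74)/(1.05−0.74) = 0.8710 for the latter.
Expiry values: V(2,0)=0.0000, V(2,1)=0.0000, V(2,2)=15.0075
Node (1,0) S=40.7000: V=(p*·0.0000+(1−p*)·0.0000)/1.01=0.0000; Δ=(0.0000−0.0000)/(42.7350−30.1180)=0.0000; B=V−Δ·S=0.0000
Node (1,1) S=57.7500: V=(p*·15.0075+(1−p*)·0.0000)/1.01=12.9416; Δ=(15.0075−0.0000)/(60.6375−42.7350)=0.8383; B=V−Δ·S=-35.4697
Node (0,0) S=55.0000: V=(p*·12.9416+(1−p*)·0.0000)/1.01=11.1601; Δ=(12.9416−0.0000)/(57.7500−40.7000)=0.7590; B=V−Δ·S=-30.5871
Sanity check at the root: Δ(0,0)·S0 + B(0,0) reproduces V0 = 11.1601.

(0,0): Delta=0.7590 Bond=-30.5871
(1,0): Delta=0.0000 Bond=0.0000
(1,1): Delta=0.8383 Bond=-35.4697
V0=11.1601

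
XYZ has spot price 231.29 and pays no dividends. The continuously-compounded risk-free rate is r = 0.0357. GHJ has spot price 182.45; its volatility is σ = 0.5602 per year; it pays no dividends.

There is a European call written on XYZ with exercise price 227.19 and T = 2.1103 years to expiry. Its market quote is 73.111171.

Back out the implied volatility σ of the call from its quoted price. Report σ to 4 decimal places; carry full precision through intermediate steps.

At σ = 0.4972 the Black–Scholes value reproduces the quote:
σ√T = 0.4972·√2.1103 = 0.722276
d₁ = (ln(S/K) + (r+σ²/2)T) / (σ√T) = (ln(231.29/227.19) + (0.0357+0.4972²/2)·2.1103) / 0.722276 = (0.017886 + 0.336179) / 0.722276 = 0.490207
d₂ = d₁ − σ√T = 0.490207 − 0.722276 = -0.232069
e^{−rT} = 0.927430
N(d₁) = 0.688006,  N(d₂) = 0.408242
V = S·N(d₁) − K·e^{−rT}·N(d₂) = 159.128968 − 86.017796 = 73.111171 (the observed quote) — the price is monotone increasing in volatility, hence this σ is the only solution

sigma = 0.4972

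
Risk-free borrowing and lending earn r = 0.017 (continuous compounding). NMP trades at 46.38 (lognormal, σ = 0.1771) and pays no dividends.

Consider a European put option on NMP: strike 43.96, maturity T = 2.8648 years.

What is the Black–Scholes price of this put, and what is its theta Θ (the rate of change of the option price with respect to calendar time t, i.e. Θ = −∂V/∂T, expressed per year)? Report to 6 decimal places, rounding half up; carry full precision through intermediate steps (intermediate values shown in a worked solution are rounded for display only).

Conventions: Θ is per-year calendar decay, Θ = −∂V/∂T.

price = 3.302756
Θ = -0.556151

σ√T = 0.1771·√2.8648 = 0.299755
d₁ = (ln(S/K) + (r+σ²/2)T) / (σ√T) = (ln(46.38/43.96) + (0.017+0.1771²/2)·2.8648) / 0.299755 = (0.053588 + 0.093628) / 0.299755 = 0.491123
d₂ = d₁ − σ√T = 0.491123 − 0.299755 = 0.191368
e^{−rT} = 0.952465
N(−d₁) = 0.311670,  N(−d₂) = 0.424119
Put price V = K·e^{−rT}·N(−d₂) − S·N(−d₁) = 17.758006 − 14.455250 = 3.302756
φ(d₁) = (1/√(2π))·e^{−d₁²/2} = 0.353618
Θ = −S·φ(d₁)·σ/(2√T) + r·K·e^{−rT}·N(−d₂) = −0.858037 + 0.301886 = -0.556151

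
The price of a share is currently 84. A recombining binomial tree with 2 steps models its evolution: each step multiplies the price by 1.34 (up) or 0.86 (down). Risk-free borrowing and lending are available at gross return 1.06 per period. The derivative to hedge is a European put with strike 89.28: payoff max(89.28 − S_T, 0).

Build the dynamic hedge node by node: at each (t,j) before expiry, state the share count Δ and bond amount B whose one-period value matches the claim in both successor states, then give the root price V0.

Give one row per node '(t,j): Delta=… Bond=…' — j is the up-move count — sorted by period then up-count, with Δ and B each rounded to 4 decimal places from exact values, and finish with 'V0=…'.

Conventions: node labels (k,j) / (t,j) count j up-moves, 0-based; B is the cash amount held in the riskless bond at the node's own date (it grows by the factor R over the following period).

Arbitrage-free pricing uses the up-move probability p* = (R−d)/(u−d) = 0.4167, discounting each step at R = 1.06.
Expiry values: V(2,0)=27.1536, V(2,1)=0.0000, V(2,2)=0.0000
Node (1,0) S=72.2400: V=(p*·0.0000+(1−p*)·27.1536)/1.06=14.9430; Δ=(0.0000−27.1536)/(96.8016−62.1264)=-0.7831; B=V−Δ·S=71.5130
Node (1,1) S=112.5600: V=(p*·0.0000+(1−p*)·0.0000)/1.06=0.0000; Δ=(0.0000−0.0000)/(150.8304−96.8016)=0.0000; B=V−Δ·S=0.0000
Node (0,0) S=84.0000: V=(p*·0.0000+(1−p*)·14.9430)/1.06=8.2234; Δ=(0.0000−14.9430)/(112.5600−72.2400)=-0.3706; B=V−Δ·S=39.3546
As a check, the time-0 holding Δ(0,0)·S0 + B(0,0) comes to 8.2234 — exactly V0.

(0,0): Delta=-0.3706 Bond=39.3546
(1,0): Delta=-0.7831 Bond=71.5130
(1,1): Delta=0.0000 Bond=0.0000
V0=8.2234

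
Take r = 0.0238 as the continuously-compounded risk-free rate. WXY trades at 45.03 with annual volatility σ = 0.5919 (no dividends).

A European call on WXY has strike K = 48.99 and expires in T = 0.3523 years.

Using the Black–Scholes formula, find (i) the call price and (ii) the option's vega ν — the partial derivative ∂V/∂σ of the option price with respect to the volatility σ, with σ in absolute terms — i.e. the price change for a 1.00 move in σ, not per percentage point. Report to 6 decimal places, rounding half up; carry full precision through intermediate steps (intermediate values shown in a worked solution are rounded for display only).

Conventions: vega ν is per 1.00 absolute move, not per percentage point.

σ√T = 0.5919·√0.3523 = 0.351321
d₁ = (ln(S/K) + (r+σ²/2)T) / (σ√T) = (ln(45.03/48.99) + (0.0238+0.5919²/2)·0.3523) / 0.351321 = (-0.084287 + 0.070098) / 0.351321 = -0.040388
d₂ = d₁ − σ√T = -0.040388 − 0.351321 = -0.391709
e^{−rT} = 0.991650
N(d₁) = 0.483892,  N(d₂) = 0.347636
Call price V = S·N(d₁) − K·e^{−rT}·N(d₂) = 21.789654 − 16.888510 = 4.901143
φ(d₁) = (1/√(2π))·e^{−d₁²/2} = 0.398617
ν = S·φ(d₁)·√T = 10.654035

price = 4.901143
ν = 10.654035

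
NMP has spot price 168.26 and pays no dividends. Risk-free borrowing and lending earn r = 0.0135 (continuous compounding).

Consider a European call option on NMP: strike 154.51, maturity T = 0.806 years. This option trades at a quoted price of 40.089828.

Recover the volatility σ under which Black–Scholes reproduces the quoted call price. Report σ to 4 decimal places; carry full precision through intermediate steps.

At σ = 0.5590 the Black–Scholes value reproduces the quote:
σ√T = 0.559·√0.806 = 0.501856
d₁ = (ln(S/K) + (r+σ²/2)T) / (σ√T) = (ln(168.26/154.51) + (0.0135+0.559²/2)·0.806) / 0.501856 = (0.085252 + 0.136811) / 0.501856 = 0.442482
d₂ = d₁ − σ√T = 0.442482 − 0.501856 = -0.059374
e^{−rT} = 0.989178
N(d₁) = 0.670930,  N(d₂) = 0.476327
V = S·N(d₁) − K·e^{−rT}·N(d₂) = 112.890653 − 72.800825 = 40.089828 (the quoted price), and the Black–Scholes price is strictly increasing in σ, so σ is unique

sigma = 0.5590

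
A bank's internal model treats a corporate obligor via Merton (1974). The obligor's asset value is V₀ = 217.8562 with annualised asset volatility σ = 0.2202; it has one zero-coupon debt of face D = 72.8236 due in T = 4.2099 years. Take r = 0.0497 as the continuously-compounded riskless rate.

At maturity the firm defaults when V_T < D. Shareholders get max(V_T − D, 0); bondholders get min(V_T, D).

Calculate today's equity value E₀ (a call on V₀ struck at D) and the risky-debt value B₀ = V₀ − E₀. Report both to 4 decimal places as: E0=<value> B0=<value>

E0=158.8094 B0=59.0468

Work the structural quantities from V₀ = 217.8562 against face 72.8236:
d₁ = [ln(V₀/D) + (r + σ²/2)T] / (σ√T)
   = [ln(217.8562/72.8236) + (0.0497 + 0.5·0.2202²)·4.2099] / (0.2202·√4.2099)
   = [1.095795 + 0.311297] / 0.451807 = 3.114364
d₂ = d₁ − σ√T = 3.114364 − 0.451807 = 2.662556
N(d₁) = 0.999078,  N(d₂) = 0.996123,  e^(−rT) = 0.811207
E₀ = V₀·N(d₁) − D·e^(−rT)·N(d₂)
   = 217.8562·0.999078 − 72.8236·0.811207·0.996123 = 158.809448
B₀ = V₀ − E₀ = 217.8562 − 158.809448 = 59.046752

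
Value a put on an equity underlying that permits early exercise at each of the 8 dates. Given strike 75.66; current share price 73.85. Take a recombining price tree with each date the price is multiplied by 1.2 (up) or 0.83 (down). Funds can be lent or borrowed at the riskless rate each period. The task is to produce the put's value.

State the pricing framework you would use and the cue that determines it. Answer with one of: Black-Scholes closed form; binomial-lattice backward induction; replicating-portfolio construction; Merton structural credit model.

Key observation: with exercise allowed before expiry on a discrete up/down model (8 steps from spot 73.85), the strike-75.66 put's value must be rolled back through the tree testing early exercise at each node.

framework: binomial-lattice backward induction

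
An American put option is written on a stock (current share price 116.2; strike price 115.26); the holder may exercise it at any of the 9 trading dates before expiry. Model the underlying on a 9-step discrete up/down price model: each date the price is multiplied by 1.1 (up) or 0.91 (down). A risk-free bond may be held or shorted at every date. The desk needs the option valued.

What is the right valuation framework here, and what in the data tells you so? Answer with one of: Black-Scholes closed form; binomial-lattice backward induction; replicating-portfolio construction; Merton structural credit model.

framework: binomial-lattice backward induction

Key observation: the defining feature is the embedded early-exercise option across 9 discrete dates on the spot-116.2 tree; pricing the strike-115.26 put means working backward with an exercise test at every node.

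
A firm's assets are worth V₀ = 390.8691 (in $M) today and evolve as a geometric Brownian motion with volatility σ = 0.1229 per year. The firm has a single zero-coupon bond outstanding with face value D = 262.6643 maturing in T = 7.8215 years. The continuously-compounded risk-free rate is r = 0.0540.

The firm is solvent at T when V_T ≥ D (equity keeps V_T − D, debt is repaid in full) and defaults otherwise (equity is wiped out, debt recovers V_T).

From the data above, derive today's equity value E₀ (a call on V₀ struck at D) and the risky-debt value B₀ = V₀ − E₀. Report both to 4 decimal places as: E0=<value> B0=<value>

E0=218.9438 B0=171.9253

Apply the equity-as-call identities (strike 262.6643, horizon 7.8215 years):
d₁ = [ln(V₀/D) + (r + σ²/2)T] / (σ√T)
   = [ln(390.8691/262.6643) + (0.0540 + 0.5·0.1229²)·7.8215] / (0.1229·√7.8215)
   = [0.397496 + 0.481431] / 0.343714 = 2.557147
d₂ = d₁ − σ√T = 2.557147 − 0.343714 = 2.213433
N(d₁) = 0.994723,  N(d₂) = 0.986566,  e^(−rT) = 0.655497
E₀ = V₀·N(d₁) − D·e^(−rT)·N(d₂)
   = 390.8691·0.994723 − 262.6643·0.655497·0.986566 = 218.943824
B₀ = V₀ − E₀ = 390.8691 − 218.943824 = 171.925276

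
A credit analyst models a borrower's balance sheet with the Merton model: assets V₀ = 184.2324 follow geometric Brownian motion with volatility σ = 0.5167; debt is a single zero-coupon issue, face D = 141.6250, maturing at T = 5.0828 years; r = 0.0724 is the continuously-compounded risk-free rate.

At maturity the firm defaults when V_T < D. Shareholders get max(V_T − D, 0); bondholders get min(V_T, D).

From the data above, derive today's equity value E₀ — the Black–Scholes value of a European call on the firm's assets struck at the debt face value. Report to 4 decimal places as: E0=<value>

Work the structural quantities from V₀ = 184.2324 against face 141.6250:
d₁ = [ln(V₀/D) + (r + σ²/2)T] / (σ√T)
   = [ln(184.2324/141.6250) + (0.0724 + 0.5·0.5167²)·5.0828] / (0.5167·√5.0828)
   = [0.263015 + 1.046495] / 1.164904 = 1.124136
d₂ = d₁ − σ√T = 1.124136 − 1.164904 = -0.040767
N(d₁) = 0.869522,  N(d₂) = 0.483741,  e^(−rT) = 0.692121
E₀ = V₀·N(d₁) − D·e^(−rT)·N(d₂)
   = 184.2324·0.869522 − 141.6250·0.692121·0.483741 = 112.777152

E0=112.7772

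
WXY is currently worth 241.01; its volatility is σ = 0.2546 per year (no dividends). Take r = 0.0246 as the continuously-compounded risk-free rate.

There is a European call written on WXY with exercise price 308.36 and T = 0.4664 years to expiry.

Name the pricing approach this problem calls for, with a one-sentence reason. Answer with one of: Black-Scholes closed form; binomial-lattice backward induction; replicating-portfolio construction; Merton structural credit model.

Key observation: a European-exercise option on WXY struck at 308.36 — a GBM underlying with constant parameters — admits an analytic price: the data contain no early exercise, no discrete tree, no debt structure.

framework: Black-Scholes closed form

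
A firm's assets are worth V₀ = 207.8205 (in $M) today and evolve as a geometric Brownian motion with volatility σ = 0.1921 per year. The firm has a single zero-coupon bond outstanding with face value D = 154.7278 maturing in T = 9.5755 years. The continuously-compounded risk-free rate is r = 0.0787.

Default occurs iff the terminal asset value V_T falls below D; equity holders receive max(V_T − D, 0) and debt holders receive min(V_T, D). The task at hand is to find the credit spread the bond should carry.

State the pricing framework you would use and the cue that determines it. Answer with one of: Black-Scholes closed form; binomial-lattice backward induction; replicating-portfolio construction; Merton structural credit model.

Key observation: assets follow a GBM and default happens iff V_T < 154.7278; valuing claims on that split (equity as a call, risky debt as the residual) is the structural model's definition.

framework: Merton structural credit model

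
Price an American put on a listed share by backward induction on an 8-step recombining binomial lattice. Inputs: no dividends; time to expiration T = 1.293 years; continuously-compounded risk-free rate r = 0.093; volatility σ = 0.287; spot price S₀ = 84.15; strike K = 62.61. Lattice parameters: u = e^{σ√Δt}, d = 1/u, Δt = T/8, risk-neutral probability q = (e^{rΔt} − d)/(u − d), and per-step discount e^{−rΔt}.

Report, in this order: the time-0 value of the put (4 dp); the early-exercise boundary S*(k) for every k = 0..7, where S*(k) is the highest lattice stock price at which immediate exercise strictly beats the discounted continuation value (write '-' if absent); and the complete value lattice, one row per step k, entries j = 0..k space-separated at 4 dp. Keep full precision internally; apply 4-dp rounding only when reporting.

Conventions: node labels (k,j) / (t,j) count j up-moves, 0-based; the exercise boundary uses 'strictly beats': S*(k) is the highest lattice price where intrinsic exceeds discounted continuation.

params: Δt=0.16162 u=1.12230 d=0.89103 q=0.53667 e^(-rΔt)=0.98508
t_8 payoffs: 29.1768 20.4989 9.5685 0.0000 0.0000 0.0000 0.0000 0.0000 0.0000
t_7: node(7,0) S=37.5221 payoff=25.0879 vs cont=24.1538 → 25.0879 [stop]  node(7,1) S=47.2614 payoff=15.3486 vs cont=14.4146 → 15.3486 [stop]  node(7,2) S=59.5286 payoff=3.0814 vs cont=4.3672 → 4.3672 [wait]  node(7,3) S=74.9799 payoff=0.0000 vs cont=0.0000 → 0.0000 [wait]  node(7,4) S=94.4417 payoff=0.0000 vs cont=0.0000 → 0.0000 [wait]  node(7,5) S=118.9550 payoff=0.0000 vs cont=0.0000 → 0.0000 [wait]  node(7,6) S=149.8311 payoff=0.0000 vs cont=0.0000 → 0.0000 [wait]  node(7,7) S=188.7213 payoff=0.0000 vs cont=0.0000 → 0.0000 [wait]  ⇒ S*(7)=47.2614
t_6: node(6,0) S=42.1111 payoff=20.4989 vs cont=19.5648 → 20.4989 [stop]  node(6,1) S=53.0415 payoff=9.5685 vs cont=9.3142 → 9.5685 [stop]  node(6,2) S=66.8090 payoff=0.0000 vs cont=1.9933 → 1.9933 [wait]  node(6,3) S=84.1500 payoff=0.0000 vs cont=0.0000 → 0.0000 [wait]  node(6,4) S=105.9920 payoff=0.0000 vs cont=0.0000 → 0.0000 [wait]  node(6,5) S=133.5034 payoff=0.0000 vs cont=0.0000 → 0.0000 [wait]  node(6,6) S=168.1556 payoff=0.0000 vs cont=0.0000 → 0.0000 [wait]  ⇒ S*(6)=53.0415
t_5: node(5,0) S=47.2614 payoff=15.3486 vs cont=14.4146 → 15.3486 [stop]  node(5,1) S=59.5286 payoff=3.0814 vs cont=5.4210 → 5.4210 [wait]  node(5,2) S=74.9799 payoff=0.0000 vs cont=0.9098 → 0.9098 [wait]  node(5,3) S=94.4417 payoff=0.0000 vs cont=0.0000 → 0.0000 [wait]  node(5,4) S=118.9550 payoff=0.0000 vs cont=0.0000 → 0.0000 [wait]  node(5,5) S=149.8311 payoff=0.0000 vs cont=0.0000 → 0.0000 [wait]  ⇒ S*(5)=47.2614
t_4: node(4,0) S=53.0415 payoff=9.5685 vs cont=9.8713 → 9.8713 [wait]  node(4,1) S=66.8090 payoff=0.0000 vs cont=2.9552 → 2.9552 [wait]  node(4,2) S=84.1500 payoff=0.0000 vs cont=0.4152 → 0.4152 [wait]  node(4,3) S=105.9920 payoff=0.0000 vs cont=0.0000 → 0.0000 [wait]  node(4,4) S=133.5034 payoff=0.0000 vs cont=0.0000 → 0.0000 [wait]  ⇒ S*(4)=-
t_3: node(3,0) S=59.5286 payoff=3.0814 vs cont=6.0677 → 6.0677 [wait]  node(3,1) S=74.9799 payoff=0.0000 vs cont=1.5683 → 1.5683 [wait]  node(3,2) S=94.4417 payoff=0.0000 vs cont=0.1895 → 0.1895 [wait]  node(3,3) S=118.9550 payoff=0.0000 vs cont=0.0000 → 0.0000 [wait]  ⇒ S*(3)=-
t_2: node(2,0) S=66.8090 payoff=0.0000 vs cont=3.5985 → 3.5985 [wait]  node(2,1) S=84.1500 payoff=0.0000 vs cont=0.8160 → 0.8160 [wait]  node(2,2) S=105.9920 payoff=0.0000 vs cont=0.0865 → 0.0865 [wait]  ⇒ S*(2)=-
t_1: node(1,0) S=74.9799 payoff=0.0000 vs cont=2.0738 → 2.0738 [wait]  node(1,1) S=94.4417 payoff=0.0000 vs cont=0.4182 → 0.4182 [wait]  ⇒ S*(1)=-
t_0: node(0,0) S=84.1500 payoff=0.0000 vs cont=1.1676 → 1.1676 [wait]  ⇒ S*(0)=-

price = 1.1676
boundary = - - - - - 47.2614 53.0415 47.2614
tree:
1.1676
2.0738 0.4182
3.5985 0.8160 0.0865
6.0677 1.5683 0.1895 0.0000
9.8713 2.9552 0.4152 0.0000 0.0000
15.3486 5.4210 0.9098 0.0000 0.0000 0.0000
20.4989 9.5685 1.9933 0.0000 0.0000 0.0000 0.0000
25.0879 15.3486 4.3672 0.0000 0.0000 0.0000 0.0000 0.0000
29.1768 20.4989 9.5685 0.0000 0.0000 0.0000 0.0000 0.0000 0.0000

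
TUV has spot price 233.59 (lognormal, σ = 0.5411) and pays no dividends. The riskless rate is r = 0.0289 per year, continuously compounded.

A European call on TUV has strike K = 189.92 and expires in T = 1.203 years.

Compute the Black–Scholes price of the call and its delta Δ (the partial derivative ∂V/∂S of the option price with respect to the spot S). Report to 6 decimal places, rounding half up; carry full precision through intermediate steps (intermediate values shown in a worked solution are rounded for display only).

σ√T = 0.5411·√1.203 = 0.593486
d₁ = (ln(S/K) + (r+σ²/2)T) / (σ√T) = (ln(233.59/189.92) + (0.0289+0.5411²/2)·1.203) / 0.593486 = (0.206965 + 0.210879) / 0.593486 = 0.704050
d₂ = d₁ − σ√T = 0.704050 − 0.593486 = 0.110565
e^{−rT} = 0.965831
N(d₁) = 0.759299,  N(d₂) = 0.544019
Call price V = S·N(d₁) − K·e^{−rT}·N(d₂) = 177.364724 − 99.789747 = 77.574976
Δ = N(d₁) = 0.759299

price = 77.574976
Δ = 0.759299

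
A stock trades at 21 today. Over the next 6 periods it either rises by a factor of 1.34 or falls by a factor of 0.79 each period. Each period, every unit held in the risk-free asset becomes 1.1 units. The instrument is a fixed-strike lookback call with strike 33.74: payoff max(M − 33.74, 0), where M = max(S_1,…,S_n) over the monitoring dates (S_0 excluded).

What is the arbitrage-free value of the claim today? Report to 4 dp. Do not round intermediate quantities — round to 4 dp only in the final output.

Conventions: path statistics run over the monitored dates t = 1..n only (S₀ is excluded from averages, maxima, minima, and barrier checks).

No-arbitrage gives p* = (R−d)/(u−d) = 0.5636: enumerate every path, weight its payoff by its p*-probability, and discount by R^6.
Enumerate all 2^6 = 64 price paths (U = up ×1.34, D = down ×0.79); each path with k up-moves has probability p*^k·(1−p*)^(6−k).
DDDDDD: M=16.5900, payoff=0.0000, prob=0.006904
UDDDDD: M=28.1400, payoff=0.0000, prob=0.008917
DUDDDD: M=22.2306, payoff=0.0000, prob=0.008917
UUDDDD: M=37.7076, payoff=3.9676, prob=0.011518
DDUDDD: M=17.5622, payoff=0.0000, prob=0.008917
UDUDDD: M=29.7890, payoff=0.0000, prob=0.011518
DUUDDD: M=29.7890, payoff=0.0000, prob=0.011518
UUUDDD: M=50.5282, payoff=16.7882, prob=0.014878
DDDUDD: M=16.5900, payoff=0.0000, prob=0.008917
UDDUDD: M=28.1400, payoff=0.0000, prob=0.011518
DUDUDD: M=23.5333, payoff=0.0000, prob=0.011518
UUDUDD: M=39.9173, payoff=6.1773, prob=0.014878
DDUUDD: M=23.5333, payoff=0.0000, prob=0.011518
UDUUDD: M=39.9173, payoff=6.1773, prob=0.014878
DUUUDD: M=39.9173, payoff=6.1773, prob=0.014878
UUUUDD: M=67.7078, payoff=33.9678, prob=0.019217
DDDDUD: M=16.5900, payoff=0.0000, prob=0.008917
UDDDUD: M=28.1400, payoff=0.0000, prob=0.011518
DUDDUD: M=22.2306, payoff=0.0000, prob=0.011518
UUDDUD: M=37.7076, payoff=3.9676, prob=0.014878
DDUDUD: M=18.5913, payoff=0.0000, prob=0.011518
UDUDUD: M=31.5346, payoff=0.0000, prob=0.014878
DUUDUD: M=31.5346, payoff=0.0000, prob=0.014878
UUUDUD: M=53.4891, payoff=19.7491, prob=0.019217
DDDUUD: M=18.5913, payoff=0.0000, prob=0.011518
UDDUUD: M=31.5346, payoff=0.0000, prob=0.014878
DUDUUD: M=31.5346, payoff=0.0000, prob=0.014878
UUDUUD: M=53.4891, payoff=19.7491, prob=0.019217
DDUUUD: M=31.5346, payoff=0.0000, prob=0.014878
UDUUUD: M=53.4891, payoff=19.7491, prob=0.019217
DUUUUD: M=53.4891, payoff=19.7491, prob=0.019217
UUUUUD: M=90.7284, payoff=56.9884, prob=0.024822
DDDDDU: M=16.5900, payoff=0.0000, prob=0.008917
UDDDDU: M=28.1400, payoff=0.0000, prob=0.011518
DUDDDU: M=22.2306, payoff=0.0000, prob=0.011518
UUDDDU: M=37.7076, payoff=3.9676, prob=0.014878
DDUDDU: M=17.5622, payoff=0.0000, prob=0.011518
UDUDDU: M=29.7890, payoff=0.0000, prob=0.014878
DUUDDU: M=29.7890, payoff=0.0000, prob=0.014878
UUUDDU: M=50.5282, payoff=16.7882, prob=0.019217
DDDUDU: M=16.5900, payoff=0.0000, prob=0.011518
UDDUDU: M=28.1400, payoff=0.0000, prob=0.014878
DUDUDU: M=24.9124, payoff=0.0000, prob=0.014878
UUDUDU: M=42.2564, payoff=8.5164, prob=0.019217
DDUUDU: M=24.9124, payoff=0.0000, prob=0.014878
UDUUDU: M=42.2564, payoff=8.5164, prob=0.019217
DUUUDU: M=42.2564, payoff=8.5164, prob=0.019217
UUUUDU: M=71.6754, payoff=37.9354, prob=0.024822
DDDDUU: M=16.5900, payoff=0.0000, prob=0.011518
UDDDUU: M=28.1400, payoff=0.0000, prob=0.014878
DUDDUU: M=24.9124, payoff=0.0000, prob=0.014878
UUDDUU: M=42.2564, payoff=8.5164, prob=0.019217
DDUDUU: M=24.9124, payoff=0.0000, prob=0.014878
UDUDUU: M=42.2564, payoff=8.5164, prob=0.019217
DUUDUU: M=42.2564, payoff=8.5164, prob=0.019217
UUUDUU: M=71.6754, payoff=37.9354, prob=0.024822
DDDUUU: M=24.9124, payoff=0.0000, prob=0.014878
UDDUUU: M=42.2564, payoff=8.5164, prob=0.019217
DUDUUU: M=42.2564, payoff=8.5164, prob=0.019217
UUDUUU: M=71.6754, payoff=37.9354, prob=0.024822
DDUUUU: M=42.2564, payoff=8.5164, prob=0.019217
UDUUUU: M=71.6754, payoff=37.9354, prob=0.024822
DUUUUU: M=71.6754, payoff=37.9354, prob=0.024822
UUUUUU: M=121.5761, payoff=87.8361, prob=0.032062
Price = Σ prob·payoff / R^6 = 13.594762 / 1.771561 = 7.6739

price = 7.6739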